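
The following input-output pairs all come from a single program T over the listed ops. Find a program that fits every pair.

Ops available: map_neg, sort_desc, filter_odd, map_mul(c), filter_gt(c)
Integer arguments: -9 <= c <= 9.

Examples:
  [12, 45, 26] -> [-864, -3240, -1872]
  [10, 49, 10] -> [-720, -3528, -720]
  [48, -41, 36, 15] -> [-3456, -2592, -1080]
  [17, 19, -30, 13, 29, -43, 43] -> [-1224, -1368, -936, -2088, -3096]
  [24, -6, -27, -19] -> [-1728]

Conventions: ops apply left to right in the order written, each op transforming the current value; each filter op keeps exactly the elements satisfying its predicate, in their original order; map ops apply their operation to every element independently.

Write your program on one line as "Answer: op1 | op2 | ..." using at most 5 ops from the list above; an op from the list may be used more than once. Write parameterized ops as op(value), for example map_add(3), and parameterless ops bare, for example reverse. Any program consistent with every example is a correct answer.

map_mul(-2) | map_mul(-6) | map_mul(6) | filter_gt(7) | map_neg

Check, running the answer program on each example:
  [12, 45, 26] -> [-24, -90, -52] -> [144, 540, 312] -> [864, 3240, 1872] -> [864, 3240, 1872] -> [-864, -3240, -1872]
  [10, 49, 10] -> [-20, -98, -20] -> [120, 588, 120] -> [720, 3528, 720] -> [720, 3528, 720] -> [-720, -3528, -720]
  [48, -41, 36, 15] -> [-96, 82, -72, -30] -> [576, -492, 432, 180] -> [3456, -2952, 2592, 1080] -> [3456, 2592, 1080] -> [-3456, -2592, -1080]
  [17, 19, -30, 13, 29, -43, 43] -> [-34, -38, 60, -26, -58, 86, -86] -> [204, 228, -360, 156, 348, -516, 516] -> [1224, 1368, -2160, 936, 2088, -3096, 3096] -> [1224, 1368, 936, 2088, 3096] -> [-1224, -1368, -936, -2088, -3096]
  [24, -6, -27, -19] -> [-48, 12, 54, 38] -> [288, -72, -324, -228] -> [1728, -432, -1944, -1368] -> [1728] -> [-1728]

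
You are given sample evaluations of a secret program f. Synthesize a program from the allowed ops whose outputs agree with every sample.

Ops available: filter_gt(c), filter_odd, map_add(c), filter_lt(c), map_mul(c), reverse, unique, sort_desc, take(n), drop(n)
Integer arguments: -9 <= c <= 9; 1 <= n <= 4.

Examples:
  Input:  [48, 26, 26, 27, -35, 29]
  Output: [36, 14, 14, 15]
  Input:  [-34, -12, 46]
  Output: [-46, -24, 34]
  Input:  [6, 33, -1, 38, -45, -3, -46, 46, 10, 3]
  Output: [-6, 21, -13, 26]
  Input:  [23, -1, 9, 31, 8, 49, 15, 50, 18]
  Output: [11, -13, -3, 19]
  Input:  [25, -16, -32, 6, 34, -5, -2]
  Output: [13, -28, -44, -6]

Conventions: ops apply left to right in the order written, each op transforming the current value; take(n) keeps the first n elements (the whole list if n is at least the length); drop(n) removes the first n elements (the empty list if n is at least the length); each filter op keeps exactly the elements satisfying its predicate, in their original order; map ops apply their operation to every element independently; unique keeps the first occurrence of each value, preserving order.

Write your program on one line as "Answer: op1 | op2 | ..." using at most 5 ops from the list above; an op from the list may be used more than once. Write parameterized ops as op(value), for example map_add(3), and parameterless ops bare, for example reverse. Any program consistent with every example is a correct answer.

map_add(3) | map_add(-4) | take(4) | map_add(-5) | map_add(-6)

Check, running the answer program on each example:
  [48, 26, 26, 27, -35, 29] -> [51, 29, 29, 30, -32, 32] -> [47, 25, 25, 26, -36, 28] -> [47, 25, 25, 26] -> [42, 20, 20, 21] -> [36, 14, 14, 15]
  [-34, -12, 46] -> [-31, -9, 49] -> [-35, -13, 45] -> [-35, -13, 45] -> [-40, -18, 40] -> [-46, -24, 34]
  [6, 33, -1, 38, -45, -3, -46, 46, 10, 3] -> [9, 36, 2, 41, -42, 0, -43, 49, 13, 6] -> [5, 32, -2, 37, -46, -4, -47, 45, 9, 2] -> [5, 32, -2, 37] -> [0, 27, -7, 32] -> [-6, 21, -13, 26]
  [23, -1, 9, 31, 8, 49, 15, 50, 18] -> [26, 2, 12, 34, 11, 52, 18, 53, 21] -> [22, -2, 8, 30, 7, 48, 14, 49, 17] -> [22, -2, 8, 30] -> [17, -7, 3, 25] -> [11, -13, -3, 19]
  [25, -16, -32, 6, 34, -5, -2] -> [28, -13, -29, 9, 37, -2, 1] -> [24, -17, -33, 5, 33, -6, -3] -> [24, -17, -33, 5] -> [19, -22, -38, 0] -> [13, -28, -44, -6]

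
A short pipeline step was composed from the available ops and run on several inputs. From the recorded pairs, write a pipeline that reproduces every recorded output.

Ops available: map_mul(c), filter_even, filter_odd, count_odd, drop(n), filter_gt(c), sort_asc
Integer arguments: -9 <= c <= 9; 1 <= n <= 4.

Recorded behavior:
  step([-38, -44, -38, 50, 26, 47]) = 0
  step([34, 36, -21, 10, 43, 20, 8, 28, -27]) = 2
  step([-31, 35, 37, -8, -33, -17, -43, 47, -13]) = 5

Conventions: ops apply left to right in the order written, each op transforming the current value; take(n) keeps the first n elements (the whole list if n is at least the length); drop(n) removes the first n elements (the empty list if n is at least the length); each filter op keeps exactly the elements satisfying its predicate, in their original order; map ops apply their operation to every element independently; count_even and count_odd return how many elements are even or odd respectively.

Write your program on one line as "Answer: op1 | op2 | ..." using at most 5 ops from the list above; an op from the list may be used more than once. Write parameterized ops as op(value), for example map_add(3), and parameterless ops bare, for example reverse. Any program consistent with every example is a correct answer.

map_mul(-1) | sort_asc | drop(3) | count_odd

Check, running the answer program on each example:
  [-38, -44, -38, 50, 26, 47] -> [38, 44, 38, -50, -26, -47] -> [-50, -47, -26, 38, 38, 44] -> [38, 38, 44] -> 0
  [34, 36, -21, 10, 43, 20, 8, 28, -27] -> [-34, -36, 21, -10, -43, -20, -8, -28, 27] -> [-43, -36, -34, -28, -20, -10, -8, 21, 27] -> [-28, -20, -10, -8, 21, 27] -> 2
  [-31, 35, 37, -8, -33, -17, -43, 47, -13] -> [31, -35, -37, 8, 33, 17, 43, -47, 13] -> [-47, -37, -35, 8, 13, 17, 31, 33, 43] -> [8, 13, 17, 31, 33, 43] -> 5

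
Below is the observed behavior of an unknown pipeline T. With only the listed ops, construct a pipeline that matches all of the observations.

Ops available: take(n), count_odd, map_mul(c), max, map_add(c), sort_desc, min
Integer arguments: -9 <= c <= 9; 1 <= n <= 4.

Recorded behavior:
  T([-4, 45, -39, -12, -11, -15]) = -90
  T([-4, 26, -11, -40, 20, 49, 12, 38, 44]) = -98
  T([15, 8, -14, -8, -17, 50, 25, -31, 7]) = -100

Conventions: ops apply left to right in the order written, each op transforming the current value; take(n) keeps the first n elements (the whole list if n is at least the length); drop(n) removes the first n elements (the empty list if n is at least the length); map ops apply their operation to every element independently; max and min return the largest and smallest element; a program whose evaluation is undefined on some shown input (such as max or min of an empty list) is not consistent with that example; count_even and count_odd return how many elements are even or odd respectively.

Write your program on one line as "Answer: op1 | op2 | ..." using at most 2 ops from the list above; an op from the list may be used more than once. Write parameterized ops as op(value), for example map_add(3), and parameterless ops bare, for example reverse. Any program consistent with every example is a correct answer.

map_mul(-2) | min

Check, running the answer program on each example:
  [-4, 45, -39, -12, -11, -15] -> [8, -90, 78, 24, 22, 30] -> -90
  [-4, 26, -11, -40, 20, 49, 12, 38, 44] -> [8, -52, 22, 80, -40, -98, -24, -76, -88] -> -98
  [15, 8, -14, -8, -17, 50, 25, -31, 7] -> [-30, -16, 28, 16, 34, -100, -50, 62, -14] -> -100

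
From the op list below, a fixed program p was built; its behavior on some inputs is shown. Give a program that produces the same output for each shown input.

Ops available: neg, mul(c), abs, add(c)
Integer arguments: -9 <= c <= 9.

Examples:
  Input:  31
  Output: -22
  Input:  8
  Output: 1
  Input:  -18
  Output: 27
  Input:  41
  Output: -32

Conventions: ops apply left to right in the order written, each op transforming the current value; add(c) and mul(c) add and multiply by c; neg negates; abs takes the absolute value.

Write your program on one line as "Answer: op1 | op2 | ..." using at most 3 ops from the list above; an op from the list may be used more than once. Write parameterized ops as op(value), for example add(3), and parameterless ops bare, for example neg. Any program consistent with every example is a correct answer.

neg | add(9)

Check, running the answer program on each example:
  31 -> -31 -> -22
  8 -> -8 -> 1
  -18 -> 18 -> 27
  41 -> -41 -> -32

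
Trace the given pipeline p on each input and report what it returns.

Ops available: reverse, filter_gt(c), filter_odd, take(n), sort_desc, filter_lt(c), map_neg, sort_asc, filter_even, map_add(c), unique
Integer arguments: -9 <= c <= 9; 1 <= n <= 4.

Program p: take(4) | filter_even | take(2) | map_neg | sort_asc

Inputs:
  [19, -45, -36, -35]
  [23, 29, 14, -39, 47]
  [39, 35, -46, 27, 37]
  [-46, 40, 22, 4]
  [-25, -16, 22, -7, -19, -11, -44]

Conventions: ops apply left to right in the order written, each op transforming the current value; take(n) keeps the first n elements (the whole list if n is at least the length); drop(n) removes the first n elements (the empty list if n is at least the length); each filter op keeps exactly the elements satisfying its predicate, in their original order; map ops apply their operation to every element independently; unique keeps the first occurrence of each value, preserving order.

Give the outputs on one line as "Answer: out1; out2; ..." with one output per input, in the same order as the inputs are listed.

Execution, op by op:
  [19, -45, -36, -35] -> [19, -45, -36, -35] -> [-36] -> [-36] -> [36] -> [36]
  [23, 29, 14, -39, 47] -> [23, 29, 14, -39] -> [14] -> [14] -> [-14] -> [-14]
  [39, 35, -46, 27, 37] -> [39, 35, -46, 27] -> [-46] -> [-46] -> [46] -> [46]
  [-46, 40, 22, 4] -> [-46, 40, 22, 4] -> [-46, 40, 22, 4] -> [-46, 40] -> [46, -40] -> [-40, 46]
  [-25, -16, 22, -7, -19, -11, -44] -> [-25, -16, 22, -7] -> [-16, 22] -> [-16, 22] -> [16, -22] -> [-22, 16]

[36]; [-14]; [46]; [-40, 46]; [-22, 16]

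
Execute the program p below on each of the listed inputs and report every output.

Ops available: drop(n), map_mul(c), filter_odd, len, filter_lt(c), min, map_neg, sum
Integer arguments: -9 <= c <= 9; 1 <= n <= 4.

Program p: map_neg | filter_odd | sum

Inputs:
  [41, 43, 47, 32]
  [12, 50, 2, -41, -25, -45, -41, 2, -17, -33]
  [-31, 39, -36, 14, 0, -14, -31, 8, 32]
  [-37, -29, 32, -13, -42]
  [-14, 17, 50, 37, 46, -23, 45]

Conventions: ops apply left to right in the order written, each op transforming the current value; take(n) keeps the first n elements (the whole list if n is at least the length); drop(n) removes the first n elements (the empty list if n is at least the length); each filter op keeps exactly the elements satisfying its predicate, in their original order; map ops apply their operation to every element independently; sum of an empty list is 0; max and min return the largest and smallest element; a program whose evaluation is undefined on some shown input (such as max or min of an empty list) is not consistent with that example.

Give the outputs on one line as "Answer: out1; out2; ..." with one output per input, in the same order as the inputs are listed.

-131; 202; 23; 79; -76

Execution, op by op:
  [41, 43, 47, 32] -> [-41, -43, -47, -32] -> [-41, -43, -47] -> -131
  [12, 50, 2, -41, -25, -45, -41, 2, -17, -33] -> [-12, -50, -2, 41, 25, 45, 41, -2, 17, 33] -> [41, 25, 45, 41, 17, 33] -> 202
  [-31, 39, -36, 14, 0, -14, -31, 8, 32] -> [31, -39, 36, -14, 0, 14, 31, -8, -32] -> [31, -39, 31] -> 23
  [-37, -29, 32, -13, -42] -> [37, 29, -32, 13, 42] -> [37, 29, 13] -> 79
  [-14, 17, 50, 37, 46, -23, 45] -> [14, -17, -50, -37, -46, 23, -45] -> [-17, -37, 23, -45] -> -76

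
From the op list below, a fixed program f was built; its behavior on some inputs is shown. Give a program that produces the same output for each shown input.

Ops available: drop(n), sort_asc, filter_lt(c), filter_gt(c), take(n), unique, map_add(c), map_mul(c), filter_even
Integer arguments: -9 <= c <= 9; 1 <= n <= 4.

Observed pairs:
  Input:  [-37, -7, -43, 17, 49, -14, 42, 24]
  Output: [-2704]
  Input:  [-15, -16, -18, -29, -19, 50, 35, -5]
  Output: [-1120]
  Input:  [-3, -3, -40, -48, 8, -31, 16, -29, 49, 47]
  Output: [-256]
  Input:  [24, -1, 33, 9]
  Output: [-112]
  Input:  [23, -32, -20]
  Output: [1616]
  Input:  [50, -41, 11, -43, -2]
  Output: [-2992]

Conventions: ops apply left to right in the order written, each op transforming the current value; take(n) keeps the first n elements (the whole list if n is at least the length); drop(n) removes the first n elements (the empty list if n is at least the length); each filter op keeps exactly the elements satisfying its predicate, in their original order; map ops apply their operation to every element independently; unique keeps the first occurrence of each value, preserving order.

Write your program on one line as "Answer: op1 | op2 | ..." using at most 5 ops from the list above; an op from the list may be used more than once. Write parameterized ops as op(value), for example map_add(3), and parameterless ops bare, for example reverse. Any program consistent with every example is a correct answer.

map_mul(9) | map_add(-5) | filter_even | map_mul(8) | take(1)

Check, running the answer program on each example:
  [-37, -7, -43, 17, 49, -14, 42, 24] -> [-333, -63, -387, 153, 441, -126, 378, 216] -> [-338, -68, -392, 148, 436, -131, 373, 211] -> [-338, -68, -392, 148, 436] -> [-2704, -544, -3136, 1184, 3488] -> [-2704]
  [-15, -16, -18, -29, -19, 50, 35, -5] -> [-135, -144, -162, -261, -171, 450, 315, -45] -> [-140, -149, -167, -266, -176, 445, 310, -50] -> [-140, -266, -176, 310, -50] -> [-1120, -2128, -1408, 2480, -400] -> [-1120]
  [-3, -3, -40, -48, 8, -31, 16, -29, 49, 47] -> [-27, -27, -360, -432, 72, -279, 144, -261, 441, 423] -> [-32, -32, -365, -437, 67, -284, 139, -266, 436, 418] -> [-32, -32, -284, -266, 436, 418] -> [-256, -256, -2272, -2128, 3488, 3344] -> [-256]
  [24, -1, 33, 9] -> [216, -9, 297, 81] -> [211, -14, 292, 76] -> [-14, 292, 76] -> [-112, 2336, 608] -> [-112]
  [23, -32, -20] -> [207, -288, -180] -> [202, -293, -185] -> [202] -> [1616] -> [1616]
  [50, -41, 11, -43, -2] -> [450, -369, 99, -387, -18] -> [445, -374, 94, -392, -23] -> [-374, 94, -392] -> [-2992, 752, -3136] -> [-2992]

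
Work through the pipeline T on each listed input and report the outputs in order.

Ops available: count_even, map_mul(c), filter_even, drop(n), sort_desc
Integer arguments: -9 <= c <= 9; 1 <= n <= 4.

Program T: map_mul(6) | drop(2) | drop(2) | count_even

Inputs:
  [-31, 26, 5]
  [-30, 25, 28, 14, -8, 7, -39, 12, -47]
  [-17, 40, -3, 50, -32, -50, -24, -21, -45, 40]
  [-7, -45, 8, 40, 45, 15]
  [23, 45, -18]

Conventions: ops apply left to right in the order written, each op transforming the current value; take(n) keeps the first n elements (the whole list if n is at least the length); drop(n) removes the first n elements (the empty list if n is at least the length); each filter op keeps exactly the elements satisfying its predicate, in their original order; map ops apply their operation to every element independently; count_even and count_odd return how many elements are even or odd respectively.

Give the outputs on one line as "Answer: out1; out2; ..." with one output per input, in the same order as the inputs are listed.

Execution, op by op:
  [-31, 26, 5] -> [-186, 156, 30] -> [30] -> [] -> 0
  [-30, 25, 28, 14, -8, 7, -39, 12, -47] -> [-180, 150, 168, 84, -48, 42, -234, 72, -282] -> [168, 84, -48, 42, -234, 72, -282] -> [-48, 42, -234, 72, -282] -> 5
  [-17, 40, -3, 50, -32, -50, -24, -21, -45, 40] -> [-102, 240, -18, 300, -192, -300, -144, -126, -270, 240] -> [-18, 300, -192, -300, -144, -126, -270, 240] -> [-192, -300, -144, -126, -270, 240] -> 6
  [-7, -45, 8, 40, 45, 15] -> [-42, -270, 48, 240, 270, 90] -> [48, 240, 270, 90] -> [270, 90] -> 2
  [23, 45, -18] -> [138, 270, -108] -> [-108] -> [] -> 0

0; 5; 6; 2; 0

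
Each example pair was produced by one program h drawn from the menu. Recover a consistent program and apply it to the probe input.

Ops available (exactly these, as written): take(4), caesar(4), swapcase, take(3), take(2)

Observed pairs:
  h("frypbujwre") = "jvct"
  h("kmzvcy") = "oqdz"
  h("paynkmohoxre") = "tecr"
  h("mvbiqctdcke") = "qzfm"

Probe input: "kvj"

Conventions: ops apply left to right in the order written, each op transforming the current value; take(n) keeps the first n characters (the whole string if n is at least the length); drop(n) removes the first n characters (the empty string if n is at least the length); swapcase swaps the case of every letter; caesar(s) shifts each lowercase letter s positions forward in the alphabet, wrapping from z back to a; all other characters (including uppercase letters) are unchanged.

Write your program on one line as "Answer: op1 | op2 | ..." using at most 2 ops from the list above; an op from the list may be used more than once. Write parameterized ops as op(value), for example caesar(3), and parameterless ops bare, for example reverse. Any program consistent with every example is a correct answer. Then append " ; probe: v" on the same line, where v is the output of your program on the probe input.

take(4) | caesar(4) ; probe: "ozn"

Check, running the answer program on each example:
  "frypbujwre" -> "fryp" -> "jvct"
  "kmzvcy" -> "kmzv" -> "oqdz"
  "paynkmohoxre" -> "payn" -> "tecr"
  "mvbiqctdcke" -> "mvbi" -> "qzfm"
  probe: "kvj" -> "kvj" -> "ozn"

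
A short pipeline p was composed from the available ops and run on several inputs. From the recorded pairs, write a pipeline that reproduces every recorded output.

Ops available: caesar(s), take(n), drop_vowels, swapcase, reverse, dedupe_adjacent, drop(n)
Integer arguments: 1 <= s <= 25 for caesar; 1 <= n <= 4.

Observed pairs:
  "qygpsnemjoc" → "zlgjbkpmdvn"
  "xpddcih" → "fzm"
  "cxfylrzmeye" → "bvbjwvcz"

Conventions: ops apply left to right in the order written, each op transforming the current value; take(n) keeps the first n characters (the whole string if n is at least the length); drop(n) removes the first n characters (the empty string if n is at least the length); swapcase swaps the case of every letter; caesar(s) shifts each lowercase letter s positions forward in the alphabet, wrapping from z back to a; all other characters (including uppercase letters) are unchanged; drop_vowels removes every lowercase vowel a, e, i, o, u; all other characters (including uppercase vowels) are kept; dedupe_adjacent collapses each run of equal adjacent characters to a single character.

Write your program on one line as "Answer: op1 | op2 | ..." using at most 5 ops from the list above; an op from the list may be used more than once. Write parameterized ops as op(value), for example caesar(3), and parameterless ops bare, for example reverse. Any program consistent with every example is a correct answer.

caesar(11) | caesar(21) | caesar(17) | reverse | drop_vowels

Check, running the answer program on each example:
  "qygpsnemjoc" -> "bjradypxuzn" -> "wemvytkspui" -> "nvdmpkbjglz" -> "zlgjbkpmdvn" -> "zlgjbkpmdvn"
  "xpddcih" -> "iaoonts" -> "dvjjion" -> "umaazfe" -> "efzaamu" -> "fzm"
  "cxfylrzmeye" -> "niqjwckxpjp" -> "idlerxfskek" -> "zucviowjbvb" -> "bvbjwoivcuz" -> "bvbjwvcz"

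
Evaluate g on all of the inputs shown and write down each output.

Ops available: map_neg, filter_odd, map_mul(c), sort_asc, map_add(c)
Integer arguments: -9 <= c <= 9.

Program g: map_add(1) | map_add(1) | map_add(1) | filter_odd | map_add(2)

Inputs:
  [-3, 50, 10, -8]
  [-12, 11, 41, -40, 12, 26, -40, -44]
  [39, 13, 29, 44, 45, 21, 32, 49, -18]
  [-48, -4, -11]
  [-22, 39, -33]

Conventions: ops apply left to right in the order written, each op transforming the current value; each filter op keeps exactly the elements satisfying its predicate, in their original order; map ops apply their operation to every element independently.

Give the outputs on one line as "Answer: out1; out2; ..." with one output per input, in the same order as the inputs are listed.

[55, 15, -3]; [-7, -35, 17, 31, -35, -39]; [49, 37, -13]; [-43, 1]; [-17]

Execution, op by op:
  [-3, 50, 10, -8] -> [-2, 51, 11, -7] -> [-1, 52, 12, -6] -> [0, 53, 13, -5] -> [53, 13, -5] -> [55, 15, -3]
  [-12, 11, 41, -40, 12, 26, -40, -44] -> [-11, 12, 42, -39, 13, 27, -39, -43] -> [-10, 13, 43, -38, 14, 28, -38, -42] -> [-9, 14, 44, -37, 15, 29, -37, -41] -> [-9, -37, 15, 29, -37, -41] -> [-7, -35, 17, 31, -35, -39]
  [39, 13, 29, 44, 45, 21, 32, 49, -18] -> [40, 14, 30, 45, 46, 22, 33, 50, -17] -> [41, 15, 31, 46, 47, 23, 34, 51, -16] -> [42, 16, 32, 47, 48, 24, 35, 52, -15] -> [47, 35, -15] -> [49, 37, -13]
  [-48, -4, -11] -> [-47, -3, -10] -> [-46, -2, -9] -> [-45, -1, -8] -> [-45, -1] -> [-43, 1]
  [-22, 39, -33] -> [-21, 40, -32] -> [-20, 41, -31] -> [-19, 42, -30] -> [-19] -> [-17]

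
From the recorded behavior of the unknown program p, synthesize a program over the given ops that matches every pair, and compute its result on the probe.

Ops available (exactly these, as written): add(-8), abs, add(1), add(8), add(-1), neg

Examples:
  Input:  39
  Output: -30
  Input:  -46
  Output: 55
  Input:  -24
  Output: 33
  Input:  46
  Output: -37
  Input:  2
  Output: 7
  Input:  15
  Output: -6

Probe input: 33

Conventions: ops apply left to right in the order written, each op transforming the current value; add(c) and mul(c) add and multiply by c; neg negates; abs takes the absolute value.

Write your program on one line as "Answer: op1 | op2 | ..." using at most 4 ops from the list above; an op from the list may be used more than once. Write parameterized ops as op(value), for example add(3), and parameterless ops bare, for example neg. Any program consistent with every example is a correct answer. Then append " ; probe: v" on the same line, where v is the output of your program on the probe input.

add(-1) | neg | add(8) ; probe: -24

Check, running the answer program on each example:
  39 -> 38 -> -38 -> -30
  -46 -> -47 -> 47 -> 55
  -24 -> -25 -> 25 -> 33
  46 -> 45 -> -45 -> -37
  2 -> 1 -> -1 -> 7
  15 -> 14 -> -14 -> -6
  probe: 33 -> 32 -> -32 -> -24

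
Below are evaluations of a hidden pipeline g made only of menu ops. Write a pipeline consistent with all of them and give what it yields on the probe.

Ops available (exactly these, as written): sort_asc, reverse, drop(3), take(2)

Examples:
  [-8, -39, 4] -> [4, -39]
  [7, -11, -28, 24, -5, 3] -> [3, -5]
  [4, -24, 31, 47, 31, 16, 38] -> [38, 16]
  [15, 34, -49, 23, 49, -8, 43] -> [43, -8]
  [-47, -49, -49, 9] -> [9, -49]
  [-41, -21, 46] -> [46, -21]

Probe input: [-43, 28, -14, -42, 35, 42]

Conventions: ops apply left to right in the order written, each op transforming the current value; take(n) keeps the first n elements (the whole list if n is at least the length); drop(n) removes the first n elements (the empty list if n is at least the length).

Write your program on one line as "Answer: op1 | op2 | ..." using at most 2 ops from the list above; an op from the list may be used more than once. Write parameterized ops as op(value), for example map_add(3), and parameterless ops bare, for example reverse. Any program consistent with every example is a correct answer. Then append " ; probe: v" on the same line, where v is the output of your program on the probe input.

reverse | take(2) ; probe: [42, 35]

Check, running the answer program on each example:
  [-8, -39, 4] -> [4, -39, -8] -> [4, -39]
  [7, -11, -28, 24, -5, 3] -> [3, -5, 24, -28, -11, 7] -> [3, -5]
  [4, -24, 31, 47, 31, 16, 38] -> [38, 16, 31, 47, 31, -24, 4] -> [38, 16]
  [15, 34, -49, 23, 49, -8, 43] -> [43, -8, 49, 23, -49, 34, 15] -> [43, -8]
  [-47, -49, -49, 9] -> [9, -49, -49, -47] -> [9, -49]
  [-41, -21, 46] -> [46, -21, -41] -> [46, -21]
  probe: [-43, 28, -14, -42, 35, 42] -> [42, 35, -42, -14, 28, -43] -> [42, 35]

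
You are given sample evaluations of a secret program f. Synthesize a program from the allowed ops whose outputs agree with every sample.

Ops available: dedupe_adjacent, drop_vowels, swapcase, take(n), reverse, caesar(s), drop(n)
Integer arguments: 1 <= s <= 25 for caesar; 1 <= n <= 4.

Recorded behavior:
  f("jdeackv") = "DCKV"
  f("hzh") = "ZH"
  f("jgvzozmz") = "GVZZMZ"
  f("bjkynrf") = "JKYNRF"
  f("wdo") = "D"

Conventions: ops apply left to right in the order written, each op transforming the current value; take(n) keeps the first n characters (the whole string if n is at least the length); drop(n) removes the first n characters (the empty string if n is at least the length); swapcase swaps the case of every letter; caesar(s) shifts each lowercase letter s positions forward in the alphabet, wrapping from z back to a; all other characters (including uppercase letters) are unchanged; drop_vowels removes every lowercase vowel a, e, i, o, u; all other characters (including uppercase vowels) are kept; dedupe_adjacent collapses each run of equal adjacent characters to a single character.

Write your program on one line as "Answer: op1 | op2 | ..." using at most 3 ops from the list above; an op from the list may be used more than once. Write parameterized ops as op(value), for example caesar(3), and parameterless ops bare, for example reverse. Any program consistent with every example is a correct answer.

drop_vowels | swapcase | drop(1)

Check, running the answer program on each example:
  "jdeackv" -> "jdckv" -> "JDCKV" -> "DCKV"
  "hzh" -> "hzh" -> "HZH" -> "ZH"
  "jgvzozmz" -> "jgvzzmz" -> "JGVZZMZ" -> "GVZZMZ"
  "bjkynrf" -> "bjkynrf" -> "BJKYNRF" -> "JKYNRF"
  "wdo" -> "wd" -> "WD" -> "D"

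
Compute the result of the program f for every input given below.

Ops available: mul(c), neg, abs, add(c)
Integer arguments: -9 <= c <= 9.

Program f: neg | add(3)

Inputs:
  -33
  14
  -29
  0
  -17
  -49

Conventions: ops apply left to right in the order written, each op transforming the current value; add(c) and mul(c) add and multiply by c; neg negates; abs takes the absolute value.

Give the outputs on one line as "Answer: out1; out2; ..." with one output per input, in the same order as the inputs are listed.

Execution, op by op:
  -33 -> 33 -> 36
  14 -> -14 -> -11
  -29 -> 29 -> 32
  0 -> 0 -> 3
  -17 -> 17 -> 20
  -49 -> 49 -> 52

36; -11; 32; 3; 20; 52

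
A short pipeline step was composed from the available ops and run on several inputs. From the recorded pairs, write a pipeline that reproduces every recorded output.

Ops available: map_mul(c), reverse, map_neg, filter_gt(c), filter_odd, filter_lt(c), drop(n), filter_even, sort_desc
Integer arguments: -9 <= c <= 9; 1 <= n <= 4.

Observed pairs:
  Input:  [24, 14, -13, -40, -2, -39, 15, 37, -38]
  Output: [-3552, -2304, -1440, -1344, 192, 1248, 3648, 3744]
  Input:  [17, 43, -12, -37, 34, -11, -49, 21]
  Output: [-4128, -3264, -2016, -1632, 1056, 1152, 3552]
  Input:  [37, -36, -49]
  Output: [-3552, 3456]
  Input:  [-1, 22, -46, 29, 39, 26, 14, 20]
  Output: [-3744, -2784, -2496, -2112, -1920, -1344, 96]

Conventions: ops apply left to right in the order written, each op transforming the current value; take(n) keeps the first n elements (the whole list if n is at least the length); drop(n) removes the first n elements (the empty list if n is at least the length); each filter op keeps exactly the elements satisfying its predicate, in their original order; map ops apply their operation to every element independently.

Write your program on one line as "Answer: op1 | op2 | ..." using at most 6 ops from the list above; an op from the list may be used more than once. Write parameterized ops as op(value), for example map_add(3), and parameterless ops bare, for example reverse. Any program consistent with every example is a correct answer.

map_mul(-3) | sort_desc | drop(1) | reverse | map_mul(-8) | map_mul(-4)

Check, running the answer program on each example:
  [24, 14, -13, -40, -2, -39, 15, 37, -38] -> [-72, -42, 39, 120, 6, 117, -45, -111, 114] -> [120, 117, 114, 39, 6, -42, -45, -72, -111] -> [117, 114, 39, 6, -42, -45, -72, -111] -> [-111, -72, -45, -42, 6, 39, 114, 117] -> [888, 576, 360, 336, -48, -312, -912, -936] -> [-3552, -2304, -1440, -1344, 192, 1248, 3648, 3744]
  [17, 43, -12, -37, 34, -11, -49, 21] -> [-51, -129, 36, 111, -102, 33, 147, -63] -> [147, 111, 36, 33, -51, -63, -102, -129] -> [111, 36, 33, -51, -63, -102, -129] -> [-129, -102, -63, -51, 33, 36, 111] -> [1032, 816, 504, 408, -264, -288, -888] -> [-4128, -3264, -2016, -1632, 1056, 1152, 3552]
  [37, -36, -49] -> [-111, 108, 147] -> [147, 108, -111] -> [108, -111] -> [-111, 108] -> [888, -864] -> [-3552, 3456]
  [-1, 22, -46, 29, 39, 26, 14, 20] -> [3, -66, 138, -87, -117, -78, -42, -60] -> [138, 3, -42, -60, -66, -78, -87, -117] -> [3, -42, -60, -66, -78, -87, -117] -> [-117, -87, -78, -66, -60, -42, 3] -> [936, 696, 624, 528, 480, 336, -24] -> [-3744, -2784, -2496, -2112, -1920, -1344, 96]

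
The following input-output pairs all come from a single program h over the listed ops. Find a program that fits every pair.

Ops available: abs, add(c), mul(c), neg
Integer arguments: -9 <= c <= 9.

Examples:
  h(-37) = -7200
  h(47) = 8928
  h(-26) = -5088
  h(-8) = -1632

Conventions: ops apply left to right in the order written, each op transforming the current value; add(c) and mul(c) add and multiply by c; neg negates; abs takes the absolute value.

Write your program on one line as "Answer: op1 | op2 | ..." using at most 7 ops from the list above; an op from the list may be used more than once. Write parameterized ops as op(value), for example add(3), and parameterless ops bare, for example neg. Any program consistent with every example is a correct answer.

mul(8) | neg | add(4) | mul(4) | mul(6) | neg

Check, running the answer program on each example:
  -37 -> -296 -> 296 -> 300 -> 1200 -> 7200 -> -7200
  47 -> 376 -> -376 -> -372 -> -1488 -> -8928 -> 8928
  -26 -> -208 -> 208 -> 212 -> 848 -> 5088 -> -5088
  -8 -> -64 -> 64 -> 68 -> 272 -> 1632 -> -1632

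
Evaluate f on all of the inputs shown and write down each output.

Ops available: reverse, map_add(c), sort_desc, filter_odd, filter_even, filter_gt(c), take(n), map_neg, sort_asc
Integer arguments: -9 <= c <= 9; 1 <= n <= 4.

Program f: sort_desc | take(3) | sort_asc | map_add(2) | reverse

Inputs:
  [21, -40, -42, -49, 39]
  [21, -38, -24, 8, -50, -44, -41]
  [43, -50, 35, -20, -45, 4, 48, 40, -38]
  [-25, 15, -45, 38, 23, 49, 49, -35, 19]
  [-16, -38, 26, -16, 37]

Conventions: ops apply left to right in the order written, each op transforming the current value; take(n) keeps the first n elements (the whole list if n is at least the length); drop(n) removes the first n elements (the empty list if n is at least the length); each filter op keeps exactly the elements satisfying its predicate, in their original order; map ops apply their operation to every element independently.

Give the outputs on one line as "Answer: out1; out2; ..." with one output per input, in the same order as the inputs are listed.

Execution, op by op:
  [21, -40, -42, -49, 39] -> [39, 21, -40, -42, -49] -> [39, 21, -40] -> [-40, 21, 39] -> [-38, 23, 41] -> [41, 23, -38]
  [21, -38, -24, 8, -50, -44, -41] -> [21, 8, -24, -38, -41, -44, -50] -> [21, 8, -24] -> [-24, 8, 21] -> [-22, 10, 23] -> [23, 10, -22]
  [43, -50, 35, -20, -45, 4, 48, 40, -38] -> [48, 43, 40, 35, 4, -20, -38, -45, -50] -> [48, 43, 40] -> [40, 43, 48] -> [42, 45, 50] -> [50, 45, 42]
  [-25, 15, -45, 38, 23, 49, 49, -35, 19] -> [49, 49, 38, 23, 19, 15, -25, -35, -45] -> [49, 49, 38] -> [38, 49, 49] -> [40, 51, 51] -> [51, 51, 40]
  [-16, -38, 26, -16, 37] -> [37, 26, -16, -16, -38] -> [37, 26, -16] -> [-16, 26, 37] -> [-14, 28, 39] -> [39, 28, -14]

[41, 23, -38]; [23, 10, -22]; [50, 45, 42]; [51, 51, 40]; [39, 28, -14]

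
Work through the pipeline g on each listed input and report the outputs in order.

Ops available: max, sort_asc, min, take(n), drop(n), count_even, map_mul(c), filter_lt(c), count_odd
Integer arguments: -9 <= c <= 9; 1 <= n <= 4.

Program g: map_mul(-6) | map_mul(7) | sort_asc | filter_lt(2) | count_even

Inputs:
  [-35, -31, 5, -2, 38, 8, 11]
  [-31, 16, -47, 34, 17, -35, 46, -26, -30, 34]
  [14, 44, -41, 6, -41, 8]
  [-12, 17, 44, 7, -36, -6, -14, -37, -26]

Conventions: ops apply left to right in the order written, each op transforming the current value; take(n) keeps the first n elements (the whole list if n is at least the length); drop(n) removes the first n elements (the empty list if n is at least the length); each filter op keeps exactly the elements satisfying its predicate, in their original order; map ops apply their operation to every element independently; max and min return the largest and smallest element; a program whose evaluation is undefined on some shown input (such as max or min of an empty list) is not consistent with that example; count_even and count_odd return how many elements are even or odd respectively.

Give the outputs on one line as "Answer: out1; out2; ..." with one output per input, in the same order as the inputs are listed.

4; 5; 4; 3

Execution, op by op:
  [-35, -31, 5, -2, 38, 8, 11] -> [210, 186, -30, 12, -228, -48, -66] -> [1470, 1302, -210, 84, -1596, -336, -462] -> [-1596, -462, -336, -210, 84, 1302, 1470] -> [-1596, -462, -336, -210] -> 4
  [-31, 16, -47, 34, 17, -35, 46, -26, -30, 34] -> [186, -96, 282, -204, -102, 210, -276, 156, 180, -204] -> [1302, -672, 1974, -1428, -714, 1470, -1932, 1092, 1260, -1428] -> [-1932, -1428, -1428, -714, -672, 1092, 1260, 1302, 1470, 1974] -> [-1932, -1428, -1428, -714, -672] -> 5
  [14, 44, -41, 6, -41, 8] -> [-84, -264, 246, -36, 246, -48] -> [-588, -1848, 1722, -252, 1722, -336] -> [-1848, -588, -336, -252, 1722, 1722] -> [-1848, -588, -336, -252] -> 4
  [-12, 17, 44, 7, -36, -6, -14, -37, -26] -> [72, -102, -264, -42, 216, 36, 84, 222, 156] -> [504, -714, -1848, -294, 1512, 252, 588, 1554, 1092] -> [-1848, -714, -294, 252, 504, 588, 1092, 1512, 1554] -> [-1848, -714, -294] -> 3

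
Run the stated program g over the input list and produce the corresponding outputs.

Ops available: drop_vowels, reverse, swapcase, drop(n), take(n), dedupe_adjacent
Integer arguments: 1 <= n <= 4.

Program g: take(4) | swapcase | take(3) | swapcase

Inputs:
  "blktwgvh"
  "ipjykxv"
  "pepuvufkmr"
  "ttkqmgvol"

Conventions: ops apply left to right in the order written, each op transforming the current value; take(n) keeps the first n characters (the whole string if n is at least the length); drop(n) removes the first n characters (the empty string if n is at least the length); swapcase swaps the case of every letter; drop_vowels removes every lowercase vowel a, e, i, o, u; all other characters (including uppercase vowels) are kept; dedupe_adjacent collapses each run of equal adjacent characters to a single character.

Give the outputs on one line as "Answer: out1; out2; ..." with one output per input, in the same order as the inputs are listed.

Execution, op by op:
  "blktwgvh" -> "blkt" -> "BLKT" -> "BLK" -> "blk"
  "ipjykxv" -> "ipjy" -> "IPJY" -> "IPJ" -> "ipj"
  "pepuvufkmr" -> "pepu" -> "PEPU" -> "PEP" -> "pep"
  "ttkqmgvol" -> "ttkq" -> "TTKQ" -> "TTK" -> "ttk"

"blk"; "ipj"; "pep"; "ttk"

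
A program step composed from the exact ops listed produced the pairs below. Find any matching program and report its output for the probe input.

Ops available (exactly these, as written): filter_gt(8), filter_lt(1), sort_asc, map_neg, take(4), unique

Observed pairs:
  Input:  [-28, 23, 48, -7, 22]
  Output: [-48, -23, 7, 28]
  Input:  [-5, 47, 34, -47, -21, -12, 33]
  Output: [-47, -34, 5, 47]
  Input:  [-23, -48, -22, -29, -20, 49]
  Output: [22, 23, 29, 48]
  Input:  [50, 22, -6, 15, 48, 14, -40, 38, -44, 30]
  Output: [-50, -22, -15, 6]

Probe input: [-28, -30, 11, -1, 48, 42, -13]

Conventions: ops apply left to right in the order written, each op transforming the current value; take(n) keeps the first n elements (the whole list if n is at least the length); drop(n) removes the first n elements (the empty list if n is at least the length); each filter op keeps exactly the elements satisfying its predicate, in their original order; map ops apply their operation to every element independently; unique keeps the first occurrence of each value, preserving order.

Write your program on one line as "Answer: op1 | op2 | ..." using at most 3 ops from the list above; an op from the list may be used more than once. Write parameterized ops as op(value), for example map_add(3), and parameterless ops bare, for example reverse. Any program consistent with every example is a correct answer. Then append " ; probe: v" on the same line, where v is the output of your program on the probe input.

take(4) | map_neg | sort_asc ; probe: [-11, 1, 28, 30]

Check, running the answer program on each example:
  [-28, 23, 48, -7, 22] -> [-28, 23, 48, -7] -> [28, -23, -48, 7] -> [-48, -23, 7, 28]
  [-5, 47, 34, -47, -21, -12, 33] -> [-5, 47, 34, -47] -> [5, -47, -34, 47] -> [-47, -34, 5, 47]
  [-23, -48, -22, -29, -20, 49] -> [-23, -48, -22, -29] -> [23, 48, 22, 29] -> [22, 23, 29, 48]
  [50, 22, -6, 15, 48, 14, -40, 38, -44, 30] -> [50, 22, -6, 15] -> [-50, -22, 6, -15] -> [-50, -22, -15, 6]
  probe: [-28, -30, 11, -1, 48, 42, -13] -> [-28, -30, 11, -1] -> [28, 30, -11, 1] -> [-11, 1, 28, 30]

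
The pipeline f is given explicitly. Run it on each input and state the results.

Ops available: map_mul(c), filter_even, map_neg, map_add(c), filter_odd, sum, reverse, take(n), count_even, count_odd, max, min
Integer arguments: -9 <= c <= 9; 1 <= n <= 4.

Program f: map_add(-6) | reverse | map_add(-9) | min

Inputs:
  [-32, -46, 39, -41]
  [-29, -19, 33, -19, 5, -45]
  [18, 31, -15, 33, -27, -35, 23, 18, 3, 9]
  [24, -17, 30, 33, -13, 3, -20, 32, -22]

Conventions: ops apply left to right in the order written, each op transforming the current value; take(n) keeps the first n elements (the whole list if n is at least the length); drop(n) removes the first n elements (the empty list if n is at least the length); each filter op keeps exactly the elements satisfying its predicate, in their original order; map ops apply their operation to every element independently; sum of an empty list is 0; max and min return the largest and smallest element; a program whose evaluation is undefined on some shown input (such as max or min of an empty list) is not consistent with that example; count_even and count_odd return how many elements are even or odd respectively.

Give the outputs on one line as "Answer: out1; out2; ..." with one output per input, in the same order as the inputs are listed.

Execution, op by op:
  [-32, -46, 39, -41] -> [-38, -52, 33, -47] -> [-47, 33, -52, -38] -> [-56, 24, -61, -47] -> -61
  [-29, -19, 33, -19, 5, -45] -> [-35, -25, 27, -25, -1, -51] -> [-51, -1, -25, 27, -25, -35] -> [-60, -10, -34, 18, -34, -44] -> -60
  [18, 31, -15, 33, -27, -35, 23, 18, 3, 9] -> [12, 25, -21, 27, -33, -41, 17, 12, -3, 3] -> [3, -3, 12, 17, -41, -33, 27, -21, 25, 12] -> [-6, -12, 3, 8, -50, -42, 18, -30, 16, 3] -> -50
  [24, -17, 30, 33, -13, 3, -20, 32, -22] -> [18, -23, 24, 27, -19, -3, -26, 26, -28] -> [-28, 26, -26, -3, -19, 27, 24, -23, 18] -> [-37, 17, -35, -12, -28, 18, 15, -32, 9] -> -37

-61; -60; -50; -37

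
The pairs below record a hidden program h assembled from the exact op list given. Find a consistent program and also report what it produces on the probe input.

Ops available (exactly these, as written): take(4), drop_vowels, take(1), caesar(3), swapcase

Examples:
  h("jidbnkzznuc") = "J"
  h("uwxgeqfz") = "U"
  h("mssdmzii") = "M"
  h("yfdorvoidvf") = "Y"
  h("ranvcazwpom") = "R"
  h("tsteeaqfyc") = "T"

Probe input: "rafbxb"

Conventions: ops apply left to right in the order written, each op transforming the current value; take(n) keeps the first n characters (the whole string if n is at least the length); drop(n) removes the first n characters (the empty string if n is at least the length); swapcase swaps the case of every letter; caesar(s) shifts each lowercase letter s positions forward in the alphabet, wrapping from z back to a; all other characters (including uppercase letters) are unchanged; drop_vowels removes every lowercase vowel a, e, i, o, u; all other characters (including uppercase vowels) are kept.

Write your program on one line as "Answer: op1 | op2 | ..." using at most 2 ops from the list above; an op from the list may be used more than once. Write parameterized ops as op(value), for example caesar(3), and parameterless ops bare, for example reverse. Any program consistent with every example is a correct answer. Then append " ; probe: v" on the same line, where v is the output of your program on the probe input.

take(1) | swapcase ; probe: "R"

Check, running the answer program on each example:
  "jidbnkzznuc" -> "j" -> "J"
  "uwxgeqfz" -> "u" -> "U"
  "mssdmzii" -> "m" -> "M"
  "yfdorvoidvf" -> "y" -> "Y"
  "ranvcazwpom" -> "r" -> "R"
  "tsteeaqfyc" -> "t" -> "T"
  probe: "rafbxb" -> "r" -> "R"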